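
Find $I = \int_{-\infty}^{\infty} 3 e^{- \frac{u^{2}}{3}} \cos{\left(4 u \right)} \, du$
$\frac{3 \sqrt{3} \sqrt{\pi}}{e^{12}}$

Define $I(b) = \int_{-\infty}^{\infty} 3 e^{- \frac{u^{2}}{3}} \cos{\left(b u \right)} \, du$.

Differentiating under the integral sign,
$$I'(b) = \int_{-\infty}^{\infty} - 3 u e^{- \frac{u^{2}}{3}} \sin{\left(b u \right)} \, du.$$

Integrate $\int_{-\infty}^{\infty} u \sin(b u)\, e^{- \frac{u^{2}}{3}}\, du$ by parts with $w = \sin(b u)$ and $dv = u\, e^{- \frac{u^{2}}{3}}\, du$, giving $v = - \frac{3 e^{- \frac{u^{2}}{3}}}{2}$. The boundary term vanishes and
$$\int_{-\infty}^{\infty} u \sin(b u)\, e^{- \frac{u^{2}}{3}}\, du = \frac{3 b}{2} \int_{-\infty}^{\infty} \cos(b u)\, e^{- \frac{u^{2}}{3}}\, du,$$
so $I'(b) = - \frac{3 b}{2}\, I(b)$.

This is a separable first-order ODE; solving with the initial condition $I(0) = \int_{-\infty}^{\infty} 3 e^{- \frac{u^{2}}{3}}\,du = 3 \sqrt{3} \sqrt{\pi}$ gives
$$I(b) = 3 \sqrt{3} \sqrt{\pi} e^{- \frac{3 b^{2}}{4}}.$$

Setting $b = 4$:
$$I = \frac{3 \sqrt{3} \sqrt{\pi}}{e^{12}}.$$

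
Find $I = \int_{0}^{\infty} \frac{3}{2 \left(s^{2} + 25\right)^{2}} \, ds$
$\frac{3 \pi}{1000}$

Begin with the known result
$$J(a) = \int_{0}^{\infty} \frac{3}{2 \left(a^{2} + s^{2}\right)} \, ds = \frac{3 \pi}{4 a}.$$

Differentiating under the integral sign with respect to $a$,
$$\frac{dJ}{da} = \int_{0}^{\infty} - \frac{3 a}{\left(a^{2} + s^{2}\right)^{2}} \, ds = - \frac{3 \pi}{4 a^{2}},$$
so $\int_{0}^{\infty} \frac{3}{2 \left(a^{2} + s^{2}\right)^{2}} \, ds = \frac{3 \pi}{8 a^{3}}$.

Setting $a = 5$:
$$I = \frac{3 \pi}{1000}.$$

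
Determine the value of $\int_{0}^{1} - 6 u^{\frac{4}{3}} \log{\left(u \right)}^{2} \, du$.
$- \frac{324}{343}$

Consider the simpler parametrised integral
$$J(a) = \int_{0}^{1} - 6 u^{a} \, du = - \frac{6}{a + 1}.$$

Differentiating under the integral sign brings down a factor of $\ln u$:
$$\frac{dJ}{da} = \int_{0}^{1} - 6 u^{a} \log{\left(u \right)} \, du = \frac{6}{\left(a + 1\right)^{2}}.$$

Repeating twice in total — each differentiation brings down another $\ln u$ — gives
$$\frac{d^{2}J}{da^{2}} = \int_{0}^{1} - 6 u^{a} \log{\left(u \right)}^{2} \, du = - \frac{12}{\left(a + 1\right)^{3}},$$
and the integrand here is exactly the target integrand, so $I = - \frac{12}{\left(a + 1\right)^{3}}$.

Setting $a = \frac{4}{3}$:
$$I = - \frac{324}{343}.$$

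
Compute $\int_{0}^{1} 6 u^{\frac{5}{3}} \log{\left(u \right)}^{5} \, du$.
$- \frac{32805}{16384}$

Start from the elementary integral
$$J(a) = \int_{0}^{1} 6 u^{a} \, du = \frac{6}{a + 1}.$$

Differentiating under the integral sign brings down a factor of $\ln u$:
$$\frac{dJ}{da} = \int_{0}^{1} 6 u^{a} \log{\left(u \right)} \, du = - \frac{6}{\left(a + 1\right)^{2}}.$$

Repeating $5$ times in total — each differentiation brings down another $\ln u$ — gives
$$\frac{d^{5}J}{da^{5}} = \int_{0}^{1} 6 u^{a} \log{\left(u \right)}^{5} \, du = - \frac{720}{\left(a + 1\right)^{6}},$$
and the integrand here is exactly the target integrand, so $I = - \frac{720}{\left(a + 1\right)^{6}}$.

Setting $a = \frac{5}{3}$:
$$I = - \frac{32805}{16384}.$$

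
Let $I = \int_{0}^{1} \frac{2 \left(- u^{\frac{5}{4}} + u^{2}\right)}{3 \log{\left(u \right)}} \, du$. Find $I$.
$\log{\left(\frac{2 \sqrt[3]{6}}{3} \right)}$

Introduce a parameter $a$ in the exponent: let $I(a) = \int_{0}^{1} \frac{2 \left(- u^{\frac{5}{4}} + u^{a}\right)}{3 \log{\left(u \right)}} \, du$.

Since $\dfrac{\partial}{\partial a}\,u^{a} = u^{a} \ln u$, the $\ln u$ in the denominator cancels and
$$\frac{dI}{da} = \int_{0}^{1} \frac{2}{3} u^{a} \, du = \frac{2}{3} \left[\frac{u^{a+1}}{a+1}\right]_0^1 = \frac{2}{3 \left(a + 1\right)}.$$

Integrating with respect to $a$ gives $I(a) = \frac{2 \log{\left(\frac{4 a}{9} + \frac{4}{9} \right)}}{3} + C$.

At $a = \frac{5}{4}$ the integrand is identically $0$, so $I(\frac{5}{4}) = 0$. The closed form gives $0$, hence $C = 0$.

Setting $a = 2$:
$$I = \log{\left(\frac{2 \sqrt[3]{6}}{3} \right)}.$$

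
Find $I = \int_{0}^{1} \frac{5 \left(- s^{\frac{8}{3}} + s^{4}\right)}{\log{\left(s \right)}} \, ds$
$\log{\left(\frac{759375}{161051} \right)}$

Consider the one-parameter family: let $I(a) = \int_{0}^{1} \frac{5 \left(- s^{\frac{8}{3}} + s^{a}\right)}{\log{\left(s \right)}} \, ds$.

Since $\dfrac{\partial}{\partial a}\,s^{a} = s^{a} \ln s$, the $\ln s$ in the denominator cancels and
$$\frac{dI}{da} = \int_{0}^{1} 5 s^{a} \, ds = 5 \left[\frac{s^{a+1}}{a+1}\right]_0^1 = \frac{5}{a + 1}.$$

Integrating with respect to $a$ gives $I(a) = \log{\left(\frac{243 \left(a + 1\right)^{5}}{161051} \right)} + C$.

At $a = \frac{8}{3}$ the integrand is identically $0$, so $I(\frac{8}{3}) = 0$. The closed form gives $0$, hence $C = 0$.

Setting $a = 4$:
$$I = \log{\left(\frac{759375}{161051} \right)}.$$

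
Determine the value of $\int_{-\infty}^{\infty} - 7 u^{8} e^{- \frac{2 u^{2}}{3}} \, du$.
$- \frac{59535 \sqrt{6} \sqrt{\pi}}{512}$

Begin with the known integral
$$J(a) = \int_{-\infty}^{\infty} - 7 e^{- a u^{2}} \, du = - \frac{7 \sqrt{\pi}}{\sqrt{a}}.$$

Differentiating under the integral sign brings down a factor of $(-u^2)$:
$$\frac{dJ}{da} = \int_{-\infty}^{\infty} 7 u^{2} e^{- a u^{2}} \, du = \frac{7 \sqrt{\pi}}{2 a^{\frac{3}{2}}}.$$

Repeating $4$ times in total — each differentiation brings down another $(-u^2)$ — gives
$$\frac{d^{4}J}{da^{4}} = \int_{-\infty}^{\infty} - 7 u^{8} e^{- a u^{2}} \, du = - \frac{735 \sqrt{\pi}}{16 a^{\frac{9}{2}}},$$
and the integrand here is exactly the target integrand, so $I = - \frac{735 \sqrt{\pi}}{16 a^{\frac{9}{2}}}$.

Setting $a = \frac{2}{3}$:
$$I = - \frac{59535 \sqrt{6} \sqrt{\pi}}{512}.$$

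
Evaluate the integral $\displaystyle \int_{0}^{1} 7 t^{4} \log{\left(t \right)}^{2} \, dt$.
$\frac{14}{125}$

Consider the simpler parametrised integral
$$J(a) = \int_{0}^{1} 7 t^{a} \, dt = \frac{7}{a + 1}.$$

Differentiating under the integral sign brings down a factor of $\ln t$:
$$\frac{dJ}{da} = \int_{0}^{1} 7 t^{a} \log{\left(t \right)} \, dt = - \frac{7}{\left(a + 1\right)^{2}}.$$

Repeating twice in total — each differentiation brings down another $\ln t$ — gives
$$\frac{d^{2}J}{da^{2}} = \int_{0}^{1} 7 t^{a} \log{\left(t \right)}^{2} \, dt = \frac{14}{\left(a + 1\right)^{3}},$$
and the integrand here is exactly the target integrand, so $I = \frac{14}{\left(a + 1\right)^{3}}$.

Setting $a = 4$:
$$I = \frac{14}{125}.$$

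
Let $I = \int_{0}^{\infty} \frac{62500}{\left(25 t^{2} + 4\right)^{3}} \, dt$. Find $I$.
$\frac{9375 \pi}{128}$

Start from the standard arctangent integral
$$J(a) = \int_{0}^{\infty} \frac{4}{a^{2} + t^{2}} \, dt = \frac{2 \pi}{a}.$$

Differentiating under the integral sign with respect to $a$,
$$\frac{dJ}{da} = \int_{0}^{\infty} - \frac{8 a}{\left(a^{2} + t^{2}\right)^{2}} \, dt = - \frac{2 \pi}{a^{2}},$$
so $\int_{0}^{\infty} \frac{4}{\left(a^{2} + t^{2}\right)^{2}} \, dt = \frac{\pi}{a^{3}}$.

Repeating — each differentiation of $1/(t^2+a^2)^j$ produces $-2ja/(t^2+a^2)^{j+1}$ — and dividing through by $-2ja$ at each step yields, after $2$ differentiations in total,
$$\int_{0}^{\infty} \frac{4}{\left(a^{2} + t^{2}\right)^{3}} \, dt = \frac{3 \pi}{4 a^{5}}.$$

Setting $a = \frac{2}{5}$:
$$I = \frac{9375 \pi}{128}.$$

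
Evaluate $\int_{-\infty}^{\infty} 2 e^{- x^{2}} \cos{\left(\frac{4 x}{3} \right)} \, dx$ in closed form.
$\frac{2 \sqrt{\pi}}{e^{\frac{4}{9}}}$

Treat the cosine frequency as a parameter and define $I(b) = \int_{-\infty}^{\infty} 2 e^{- x^{2}} \cos{\left(b x \right)} \, dx$.

Differentiating under the integral sign,
$$I'(b) = \int_{-\infty}^{\infty} - 2 x e^{- x^{2}} \sin{\left(b x \right)} \, dx.$$

Integrate $\int_{-\infty}^{\infty} x \sin(b x)\, e^{- x^{2}}\, dx$ by parts with $u = \sin(b x)$ and $dv = x\, e^{- x^{2}}\, dx$, giving $v = - \frac{e^{- x^{2}}}{2}$. The boundary term vanishes and
$$\int_{-\infty}^{\infty} x \sin(b x)\, e^{- x^{2}}\, dx = \frac{b}{2} \int_{-\infty}^{\infty} \cos(b x)\, e^{- x^{2}}\, dx,$$
so $I'(b) = - \frac{b}{2}\, I(b)$.

This is a separable first-order ODE; solving with the initial condition $I(0) = \int_{-\infty}^{\infty} 2 e^{- x^{2}}\,dx = 2 \sqrt{\pi}$ gives
$$I(b) = 2 \sqrt{\pi} e^{- \frac{b^{2}}{4}}.$$

Setting $b = \frac{4}{3}$:
$$I = \frac{2 \sqrt{\pi}}{e^{\frac{4}{9}}}.$$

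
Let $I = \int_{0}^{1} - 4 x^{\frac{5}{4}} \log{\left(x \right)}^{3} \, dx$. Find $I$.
$\frac{2048}{2187}$

Consider the simpler parametrised integral
$$J(a) = \int_{0}^{1} - 4 x^{a} \, dx = - \frac{4}{a + 1}.$$

Differentiating under the integral sign brings down a factor of $\ln x$:
$$\frac{dJ}{da} = \int_{0}^{1} - 4 x^{a} \log{\left(x \right)} \, dx = \frac{4}{\left(a + 1\right)^{2}}.$$

Repeating $3$ times in total — each differentiation brings down another $\ln x$ — gives
$$\frac{d^{3}J}{da^{3}} = \int_{0}^{1} - 4 x^{a} \log{\left(x \right)}^{3} \, dx = \frac{24}{\left(a + 1\right)^{4}},$$
and the integrand here is exactly the target integrand, so $I = \frac{24}{\left(a + 1\right)^{4}}$.

Setting $a = \frac{5}{4}$:
$$I = \frac{2048}{2187}.$$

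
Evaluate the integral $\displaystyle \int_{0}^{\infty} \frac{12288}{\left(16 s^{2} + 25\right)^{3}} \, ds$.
$\frac{576 \pi}{3125}$

Recall the elementary integral
$$J(a) = \int_{0}^{\infty} \frac{3}{a^{2} + s^{2}} \, ds = \frac{3 \pi}{2 a}.$$

Differentiating under the integral sign with respect to $a$,
$$\frac{dJ}{da} = \int_{0}^{\infty} - \frac{6 a}{\left(a^{2} + s^{2}\right)^{2}} \, ds = - \frac{3 \pi}{2 a^{2}},$$
so $\int_{0}^{\infty} \frac{3}{\left(a^{2} + s^{2}\right)^{2}} \, ds = \frac{3 \pi}{4 a^{3}}$.

Repeating — each differentiation of $1/(s^2+a^2)^j$ produces $-2ja/(s^2+a^2)^{j+1}$ — and dividing through by $-2ja$ at each step yields, after $2$ differentiations in total,
$$\int_{0}^{\infty} \frac{3}{\left(a^{2} + s^{2}\right)^{3}} \, ds = \frac{9 \pi}{16 a^{5}}.$$

Setting $a = \frac{5}{4}$:
$$I = \frac{576 \pi}{3125}.$$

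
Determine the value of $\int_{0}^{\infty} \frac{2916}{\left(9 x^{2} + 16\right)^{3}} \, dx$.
$\frac{729 \pi}{4096}$

Begin with the known result
$$J(a) = \int_{0}^{\infty} \frac{4}{a^{2} + x^{2}} \, dx = \frac{2 \pi}{a}.$$

Differentiating under the integral sign with respect to $a$,
$$\frac{dJ}{da} = \int_{0}^{\infty} - \frac{8 a}{\left(a^{2} + x^{2}\right)^{2}} \, dx = - \frac{2 \pi}{a^{2}},$$
so $\int_{0}^{\infty} \frac{4}{\left(a^{2} + x^{2}\right)^{2}} \, dx = \frac{\pi}{a^{3}}$.

Repeating — each differentiation of $1/(x^2+a^2)^j$ produces $-2ja/(x^2+a^2)^{j+1}$ — and dividing through by $-2ja$ at each step yields, after $2$ differentiations in total,
$$\int_{0}^{\infty} \frac{4}{\left(a^{2} + x^{2}\right)^{3}} \, dx = \frac{3 \pi}{4 a^{5}}.$$

Setting $a = \frac{4}{3}$:
$$I = \frac{729 \pi}{4096}.$$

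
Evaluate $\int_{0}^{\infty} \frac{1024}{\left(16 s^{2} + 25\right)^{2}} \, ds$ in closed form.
$\frac{64 \pi}{125}$

Begin with the known result
$$J(a) = \int_{0}^{\infty} \frac{4}{a^{2} + s^{2}} \, ds = \frac{2 \pi}{a}.$$

Differentiating under the integral sign with respect to $a$,
$$\frac{dJ}{da} = \int_{0}^{\infty} - \frac{8 a}{\left(a^{2} + s^{2}\right)^{2}} \, ds = - \frac{2 \pi}{a^{2}},$$
so $\int_{0}^{\infty} \frac{4}{\left(a^{2} + s^{2}\right)^{2}} \, ds = \frac{\pi}{a^{3}}$.

Setting $a = \frac{5}{4}$:
$$I = \frac{64 \pi}{125}.$$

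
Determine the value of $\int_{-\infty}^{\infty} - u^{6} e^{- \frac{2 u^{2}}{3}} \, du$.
$- \frac{405 \sqrt{6} \sqrt{\pi}}{128}$

Begin with the known integral
$$J(a) = \int_{-\infty}^{\infty} - e^{- a u^{2}} \, du = - \frac{\sqrt{\pi}}{\sqrt{a}}.$$

Differentiating under the integral sign brings down a factor of $(-u^2)$:
$$\frac{dJ}{da} = \int_{-\infty}^{\infty} u^{2} e^{- a u^{2}} \, du = \frac{\sqrt{\pi}}{2 a^{\frac{3}{2}}}.$$

Repeating $3$ times in total — each differentiation brings down another $(-u^2)$ — gives
$$\frac{d^{3}J}{da^{3}} = \int_{-\infty}^{\infty} u^{6} e^{- a u^{2}} \, du = \frac{15 \sqrt{\pi}}{8 a^{\frac{7}{2}}},$$
and the integrand here is $(-1)^{3}$ times the target integrand, so $I = (-1)^{3}\,\frac{d^{3}J}{da^{3}} = - \frac{15 \sqrt{\pi}}{8 a^{\frac{7}{2}}}$.

Setting $a = \frac{2}{3}$:
$$I = - \frac{405 \sqrt{6} \sqrt{\pi}}{128}.$$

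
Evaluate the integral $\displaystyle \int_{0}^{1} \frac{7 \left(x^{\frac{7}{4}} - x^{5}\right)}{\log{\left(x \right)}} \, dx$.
$- \log{\left(\frac{4586471424}{19487171} \right)}$

Consider the one-parameter family: let $I(a) = \int_{0}^{1} \frac{7 \left(x^{\frac{7}{4}} - x^{a}\right)}{\log{\left(x \right)}} \, dx$.

Since $\dfrac{\partial}{\partial a}\,x^{a} = x^{a} \ln x$, the $\ln x$ in the denominator cancels and
$$\frac{dI}{da} = \int_{0}^{1} -7 x^{a} \, dx = -7 \left[\frac{x^{a+1}}{a+1}\right]_0^1 = - \frac{7}{a + 1}.$$

Integrating with respect to $a$ gives $I(a) = - \log{\left(\frac{16384 \left(a + 1\right)^{7}}{19487171} \right)} + C$.

At $a = \frac{7}{4}$ the integrand is identically $0$, so $I(\frac{7}{4}) = 0$. The closed form gives $0$, hence $C = 0$.

Setting $a = 5$:
$$I = - \log{\left(\frac{4586471424}{19487171} \right)}.$$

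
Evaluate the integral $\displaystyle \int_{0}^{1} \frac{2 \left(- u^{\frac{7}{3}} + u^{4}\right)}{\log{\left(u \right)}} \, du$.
$\log{\left(\frac{9}{4} \right)}$

Consider the one-parameter family: let $I(a) = \int_{0}^{1} \frac{2 \left(- u^{\frac{7}{3}} + u^{a}\right)}{\log{\left(u \right)}} \, du$.

Since $\dfrac{\partial}{\partial a}\,u^{a} = u^{a} \ln u$, the $\ln u$ in the denominator cancels and
$$\frac{dI}{da} = \int_{0}^{1} 2 u^{a} \, du = 2 \left[\frac{u^{a+1}}{a+1}\right]_0^1 = \frac{2}{a + 1}.$$

Integrating with respect to $a$ gives $I(a) = \log{\left(\frac{9 \left(a + 1\right)^{2}}{100} \right)} + C$.

At $a = \frac{7}{3}$ the integrand is identically $0$, so $I(\frac{7}{3}) = 0$. The closed form gives $0$, hence $C = 0$.

Setting $a = 4$:
$$I = \log{\left(\frac{9}{4} \right)}.$$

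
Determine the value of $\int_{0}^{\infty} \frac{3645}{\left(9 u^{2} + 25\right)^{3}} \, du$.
$\frac{729 \pi}{10000}$

Recall the elementary integral
$$J(a) = \int_{0}^{\infty} \frac{5}{a^{2} + u^{2}} \, du = \frac{5 \pi}{2 a}.$$

Differentiating under the integral sign with respect to $a$,
$$\frac{dJ}{da} = \int_{0}^{\infty} - \frac{10 a}{\left(a^{2} + u^{2}\right)^{2}} \, du = - \frac{5 \pi}{2 a^{2}},$$
so $\int_{0}^{\infty} \frac{5}{\left(a^{2} + u^{2}\right)^{2}} \, du = \frac{5 \pi}{4 a^{3}}$.

Repeating — each differentiation of $1/(u^2+a^2)^j$ produces $-2ja/(u^2+a^2)^{j+1}$ — and dividing through by $-2ja$ at each step yields, after $2$ differentiations in total,
$$\int_{0}^{\infty} \frac{5}{\left(a^{2} + u^{2}\right)^{3}} \, du = \frac{15 \pi}{16 a^{5}}.$$

Setting $a = \frac{5}{3}$:
$$I = \frac{729 \pi}{10000}.$$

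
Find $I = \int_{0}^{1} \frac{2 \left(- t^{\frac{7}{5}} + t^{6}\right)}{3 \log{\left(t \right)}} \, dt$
$- \frac{2 \log{\left(12 \right)}}{3} + \frac{2 \log{\left(35 \right)}}{3}$

Replace the exponent $6$ by a parameter $a$: let $I(a) = \int_{0}^{1} \frac{2 \left(- t^{\frac{7}{5}} + t^{a}\right)}{3 \log{\left(t \right)}} \, dt$.

Since $\dfrac{\partial}{\partial a}\,t^{a} = t^{a} \ln t$, the $\ln t$ in the denominator cancels and
$$\frac{dI}{da} = \int_{0}^{1} \frac{2}{3} t^{a} \, dt = \frac{2}{3} \left[\frac{t^{a+1}}{a+1}\right]_0^1 = \frac{2}{3 \left(a + 1\right)}.$$

Integrating with respect to $a$ gives $I(a) = \log{\left(\frac{\sqrt[3]{12} \cdot 5^{\frac{2}{3}} \left(a + 1\right)^{\frac{2}{3}}}{12} \right)} + C$.

At $a = \frac{7}{5}$ the integrand is identically $0$, so $I(\frac{7}{5}) = 0$. The closed form gives $0$, hence $C = 0$.

Setting $a = 6$:
$$I = - \frac{2 \log{\left(12 \right)}}{3} + \frac{2 \log{\left(35 \right)}}{3}.$$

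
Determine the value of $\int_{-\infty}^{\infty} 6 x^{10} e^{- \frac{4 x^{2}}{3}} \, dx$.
$\frac{688905 \sqrt{3} \sqrt{\pi}}{32768}$

Consider the simpler parametrised integral
$$J(a) = \int_{-\infty}^{\infty} 6 e^{- a x^{2}} \, dx = \frac{6 \sqrt{\pi}}{\sqrt{a}}.$$

Differentiating under the integral sign brings down a factor of $(-x^2)$:
$$\frac{dJ}{da} = \int_{-\infty}^{\infty} - 6 x^{2} e^{- a x^{2}} \, dx = - \frac{3 \sqrt{\pi}}{a^{\frac{3}{2}}}.$$

Repeating $5$ times in total — each differentiation brings down another $(-x^2)$ — gives
$$\frac{d^{5}J}{da^{5}} = \int_{-\infty}^{\infty} - 6 x^{10} e^{- a x^{2}} \, dx = - \frac{2835 \sqrt{\pi}}{16 a^{\frac{11}{2}}},$$
and the integrand here is $(-1)^{5}$ times the target integrand, so $I = (-1)^{5}\,\frac{d^{5}J}{da^{5}} = \frac{2835 \sqrt{\pi}}{16 a^{\frac{11}{2}}}$.

Setting $a = \frac{4}{3}$:
$$I = \frac{688905 \sqrt{3} \sqrt{\pi}}{32768}.$$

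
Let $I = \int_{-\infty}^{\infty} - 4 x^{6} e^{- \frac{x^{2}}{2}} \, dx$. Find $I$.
$- 60 \sqrt{2} \sqrt{\pi}$

Begin with the known integral
$$J(a) = \int_{-\infty}^{\infty} - 4 e^{- a x^{2}} \, dx = - \frac{4 \sqrt{\pi}}{\sqrt{a}}.$$

Differentiating under the integral sign brings down a factor of $(-x^2)$:
$$\frac{dJ}{da} = \int_{-\infty}^{\infty} 4 x^{2} e^{- a x^{2}} \, dx = \frac{2 \sqrt{\pi}}{a^{\frac{3}{2}}}.$$

Repeating $3$ times in total — each differentiation brings down another $(-x^2)$ — gives
$$\frac{d^{3}J}{da^{3}} = \int_{-\infty}^{\infty} 4 x^{6} e^{- a x^{2}} \, dx = \frac{15 \sqrt{\pi}}{2 a^{\frac{7}{2}}},$$
and the integrand here is $(-1)^{3}$ times the target integrand, so $I = (-1)^{3}\,\frac{d^{3}J}{da^{3}} = - \frac{15 \sqrt{\pi}}{2 a^{\frac{7}{2}}}$.

Setting $a = \frac{1}{2}$:
$$I = - 60 \sqrt{2} \sqrt{\pi}.$$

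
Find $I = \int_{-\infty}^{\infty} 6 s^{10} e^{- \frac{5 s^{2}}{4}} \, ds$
$\frac{72576 \sqrt{5} \sqrt{\pi}}{3125}$

Begin with the known integral
$$J(a) = \int_{-\infty}^{\infty} 6 e^{- a s^{2}} \, ds = \frac{6 \sqrt{\pi}}{\sqrt{a}}.$$

Differentiating under the integral sign brings down a factor of $(-s^2)$:
$$\frac{dJ}{da} = \int_{-\infty}^{\infty} - 6 s^{2} e^{- a s^{2}} \, ds = - \frac{3 \sqrt{\pi}}{a^{\frac{3}{2}}}.$$

Repeating $5$ times in total — each differentiation brings down another $(-s^2)$ — gives
$$\frac{d^{5}J}{da^{5}} = \int_{-\infty}^{\infty} - 6 s^{10} e^{- a s^{2}} \, ds = - \frac{2835 \sqrt{\pi}}{16 a^{\frac{11}{2}}},$$
and the integrand here is $(-1)^{5}$ times the target integrand, so $I = (-1)^{5}\,\frac{d^{5}J}{da^{5}} = \frac{2835 \sqrt{\pi}}{16 a^{\frac{11}{2}}}$.

Setting $a = \frac{5}{4}$:
$$I = \frac{72576 \sqrt{5} \sqrt{\pi}}{3125}.$$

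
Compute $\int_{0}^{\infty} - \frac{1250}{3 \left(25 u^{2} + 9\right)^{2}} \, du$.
$- \frac{125 \pi}{162}$

Recall the elementary integral
$$J(a) = \int_{0}^{\infty} - \frac{2}{3 \left(a^{2} + u^{2}\right)} \, du = - \frac{\pi}{3 a}.$$

Differentiating under the integral sign with respect to $a$,
$$\frac{dJ}{da} = \int_{0}^{\infty} \frac{4 a}{3 \left(a^{2} + u^{2}\right)^{2}} \, du = \frac{\pi}{3 a^{2}},$$
so $\int_{0}^{\infty} - \frac{2}{3 \left(a^{2} + u^{2}\right)^{2}} \, du = - \frac{\pi}{6 a^{3}}$.

Setting $a = \frac{3}{5}$:
$$I = - \frac{125 \pi}{162}.$$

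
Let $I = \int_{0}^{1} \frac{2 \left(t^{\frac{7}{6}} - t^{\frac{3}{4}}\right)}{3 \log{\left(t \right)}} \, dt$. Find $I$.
$\log{\left(\frac{\sqrt[3]{21} \cdot 26^{\frac{2}{3}}}{21} \right)}$

Introduce a parameter $a$ in the exponent: let $I(a) = \int_{0}^{1} \frac{2 \left(t^{\frac{7}{6}} - t^{a}\right)}{3 \log{\left(t \right)}} \, dt$.

Since $\dfrac{\partial}{\partial a}\,t^{a} = t^{a} \ln t$, the $\ln t$ in the denominator cancels and
$$\frac{dI}{da} = \int_{0}^{1} - \frac{2}{3} t^{a} \, dt = - \frac{2}{3} \left[\frac{t^{a+1}}{a+1}\right]_0^1 = - \frac{2}{3 a + 3}.$$

Integrating with respect to $a$ gives $I(a) = - \frac{2 \log{\left(a + 1 \right)}}{3} - \frac{2 \log{\left(6 \right)}}{3} + \frac{2 \log{\left(13 \right)}}{3} + C$.

At $a = \frac{7}{6}$ the integrand is identically $0$, so $I(\frac{7}{6}) = 0$. The closed form gives $0$, hence $C = 0$.

Setting $a = \frac{3}{4}$:
$$I = \log{\left(\frac{\sqrt[3]{21} \cdot 26^{\frac{2}{3}}}{21} \right)}.$$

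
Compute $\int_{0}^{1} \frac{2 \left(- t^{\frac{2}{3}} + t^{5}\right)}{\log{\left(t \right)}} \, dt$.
$\log{\left(\frac{324}{25} \right)}$

Replace the exponent $5$ by a parameter $a$: let $I(a) = \int_{0}^{1} \frac{2 \left(- t^{\frac{2}{3}} + t^{a}\right)}{\log{\left(t \right)}} \, dt$.

Since $\dfrac{\partial}{\partial a}\,t^{a} = t^{a} \ln t$, the $\ln t$ in the denominator cancels and
$$\frac{dI}{da} = \int_{0}^{1} 2 t^{a} \, dt = 2 \left[\frac{t^{a+1}}{a+1}\right]_0^1 = \frac{2}{a + 1}.$$

Integrating with respect to $a$ gives $I(a) = \log{\left(\frac{9 \left(a + 1\right)^{2}}{25} \right)} + C$.

At $a = \frac{2}{3}$ the integrand is identically $0$, so $I(\frac{2}{3}) = 0$. The closed form gives $0$, hence $C = 0$.

Setting $a = 5$:
$$I = \log{\left(\frac{324}{25} \right)}.$$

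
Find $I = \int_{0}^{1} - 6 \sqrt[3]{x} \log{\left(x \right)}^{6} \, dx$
$- \frac{295245}{512}$

Consider the simpler parametrised integral
$$J(a) = \int_{0}^{1} - 6 x^{a} \, dx = - \frac{6}{a + 1}.$$

Differentiating under the integral sign brings down a factor of $\ln x$:
$$\frac{dJ}{da} = \int_{0}^{1} - 6 x^{a} \log{\left(x \right)} \, dx = \frac{6}{\left(a + 1\right)^{2}}.$$

Repeating $6$ times in total — each differentiation brings down another $\ln x$ — gives
$$\frac{d^{6}J}{da^{6}} = \int_{0}^{1} - 6 x^{a} \log{\left(x \right)}^{6} \, dx = - \frac{4320}{\left(a + 1\right)^{7}},$$
and the integrand here is exactly the target integrand, so $I = - \frac{4320}{\left(a + 1\right)^{7}}$.

Setting $a = \frac{1}{3}$:
$$I = - \frac{295245}{512}.$$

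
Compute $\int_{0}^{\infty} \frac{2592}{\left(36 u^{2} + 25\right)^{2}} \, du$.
$\frac{108 \pi}{125}$

Start from the standard arctangent integral
$$J(a) = \int_{0}^{\infty} \frac{2}{a^{2} + u^{2}} \, du = \frac{\pi}{a}.$$

Differentiating under the integral sign with respect to $a$,
$$\frac{dJ}{da} = \int_{0}^{\infty} - \frac{4 a}{\left(a^{2} + u^{2}\right)^{2}} \, du = - \frac{\pi}{a^{2}},$$
so $\int_{0}^{\infty} \frac{2}{\left(a^{2} + u^{2}\right)^{2}} \, du = \frac{\pi}{2 a^{3}}$.

Setting $a = \frac{5}{6}$:
$$I = \frac{108 \pi}{125}.$$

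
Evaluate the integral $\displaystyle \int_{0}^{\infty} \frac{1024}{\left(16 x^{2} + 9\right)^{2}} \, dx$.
$\frac{64 \pi}{27}$

Start from the standard arctangent integral
$$J(a) = \int_{0}^{\infty} \frac{4}{a^{2} + x^{2}} \, dx = \frac{2 \pi}{a}.$$

Differentiating under the integral sign with respect to $a$,
$$\frac{dJ}{da} = \int_{0}^{\infty} - \frac{8 a}{\left(a^{2} + x^{2}\right)^{2}} \, dx = - \frac{2 \pi}{a^{2}},$$
so $\int_{0}^{\infty} \frac{4}{\left(a^{2} + x^{2}\right)^{2}} \, dx = \frac{\pi}{a^{3}}$.

Setting $a = \frac{3}{4}$:
$$I = \frac{64 \pi}{27}.$$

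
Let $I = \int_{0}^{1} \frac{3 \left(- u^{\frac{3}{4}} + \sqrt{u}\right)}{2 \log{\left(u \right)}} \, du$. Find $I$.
$- \log{\left(\frac{7 \sqrt{42}}{36} \right)}$

Consider the one-parameter family: let $I(a) = \int_{0}^{1} \frac{3 \left(\sqrt{u} - u^{a}\right)}{2 \log{\left(u \right)}} \, du$.

Since $\dfrac{\partial}{\partial a}\,u^{a} = u^{a} \ln u$, the $\ln u$ in the denominator cancels and
$$\frac{dI}{da} = \int_{0}^{1} - \frac{3}{2} u^{a} \, du = - \frac{3}{2} \left[\frac{u^{a+1}}{a+1}\right]_0^1 = - \frac{3}{2 a + 2}.$$

Integrating with respect to $a$ gives $I(a) = - \log{\left(\frac{2 \sqrt{6} \left(a + 1\right)^{\frac{3}{2}}}{9} \right)} + C$.

At $a = \frac{1}{2}$ the integrand is identically $0$, so $I(\frac{1}{2}) = 0$. The closed form gives $0$, hence $C = 0$.

Setting $a = \frac{3}{4}$:
$$I = - \log{\left(\frac{7 \sqrt{42}}{36} \right)}.$$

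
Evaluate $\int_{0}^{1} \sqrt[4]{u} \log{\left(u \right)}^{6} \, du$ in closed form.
$\frac{2359296}{15625}$

Consider the simpler parametrised integral
$$J(a) = \int_{0}^{1} u^{a} \, du = \frac{1}{a + 1}.$$

Differentiating under the integral sign brings down a factor of $\ln u$:
$$\frac{dJ}{da} = \int_{0}^{1} u^{a} \log{\left(u \right)} \, du = - \frac{1}{\left(a + 1\right)^{2}}.$$

Repeating $6$ times in total — each differentiation brings down another $\ln u$ — gives
$$\frac{d^{6}J}{da^{6}} = \int_{0}^{1} u^{a} \log{\left(u \right)}^{6} \, du = \frac{720}{\left(a + 1\right)^{7}},$$
and the integrand here is exactly the target integrand, so $I = \frac{720}{\left(a + 1\right)^{7}}$.

Setting $a = \frac{1}{4}$:
$$I = \frac{2359296}{15625}.$$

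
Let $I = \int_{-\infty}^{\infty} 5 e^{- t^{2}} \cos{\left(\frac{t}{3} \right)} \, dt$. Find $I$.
$\frac{5 \sqrt{\pi}}{e^{\frac{1}{36}}}$

Let $b$ denote the cosine frequency and define $I(b) = \int_{-\infty}^{\infty} 5 e^{- t^{2}} \cos{\left(b t \right)} \, dt$.

Differentiating under the integral sign,
$$I'(b) = \int_{-\infty}^{\infty} - 5 t e^{- t^{2}} \sin{\left(b t \right)} \, dt.$$

Integrate $\int_{-\infty}^{\infty} t \sin(b t)\, e^{- t^{2}}\, dt$ by parts with $u = \sin(b t)$ and $dv = t\, e^{- t^{2}}\, dt$, giving $v = - \frac{e^{- t^{2}}}{2}$. The boundary term vanishes and
$$\int_{-\infty}^{\infty} t \sin(b t)\, e^{- t^{2}}\, dt = \frac{b}{2} \int_{-\infty}^{\infty} \cos(b t)\, e^{- t^{2}}\, dt,$$
so $I'(b) = - \frac{b}{2}\, I(b)$.

This is a separable first-order ODE; solving with the initial condition $I(0) = \int_{-\infty}^{\infty} 5 e^{- t^{2}}\,dt = 5 \sqrt{\pi}$ gives
$$I(b) = 5 \sqrt{\pi} e^{- \frac{b^{2}}{4}}.$$

Setting $b = \frac{1}{3}$:
$$I = \frac{5 \sqrt{\pi}}{e^{\frac{1}{36}}}.$$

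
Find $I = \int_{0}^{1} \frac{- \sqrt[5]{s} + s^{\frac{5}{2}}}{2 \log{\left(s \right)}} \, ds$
$- \log{\left(6 \right)} + \frac{\log{\left(105 \right)}}{2}$

Consider the one-parameter family: let $I(a) = \int_{0}^{1} \frac{- \sqrt[5]{s} + s^{a}}{2 \log{\left(s \right)}} \, ds$.

Since $\dfrac{\partial}{\partial a}\,s^{a} = s^{a} \ln s$, the $\ln s$ in the denominator cancels and
$$\frac{dI}{da} = \int_{0}^{1} \frac{1}{2} s^{a} \, ds = \frac{1}{2} \left[\frac{s^{a+1}}{a+1}\right]_0^1 = \frac{1}{2 \left(a + 1\right)}.$$

Integrating with respect to $a$ gives $I(a) = \log{\left(\frac{\sqrt{30} \sqrt{a + 1}}{6} \right)} + C$.

At $a = \frac{1}{5}$ the integrand is identically $0$, so $I(\frac{1}{5}) = 0$. The closed form gives $0$, hence $C = 0$.

Setting $a = \frac{5}{2}$:
$$I = - \log{\left(6 \right)} + \frac{\log{\left(105 \right)}}{2}.$$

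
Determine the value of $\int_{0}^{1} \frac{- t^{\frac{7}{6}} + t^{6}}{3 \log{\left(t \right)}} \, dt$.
$- \frac{\log{\left(13 \right)}}{3} + \frac{\log{\left(6 \right)}}{3} + \frac{\log{\left(7 \right)}}{3}$

Replace the exponent $6$ by a parameter $a$: let $I(a) = \int_{0}^{1} \frac{- t^{\frac{7}{6}} + t^{a}}{3 \log{\left(t \right)}} \, dt$.

Since $\dfrac{\partial}{\partial a}\,t^{a} = t^{a} \ln t$, the $\ln t$ in the denominator cancels and
$$\frac{dI}{da} = \int_{0}^{1} \frac{1}{3} t^{a} \, dt = \frac{1}{3} \left[\frac{t^{a+1}}{a+1}\right]_0^1 = \frac{1}{3 \left(a + 1\right)}.$$

Integrating with respect to $a$ gives $I(a) = \frac{\log{\left(a + 1 \right)}}{3} - \frac{\log{\left(13 \right)}}{3} + \frac{\log{\left(6 \right)}}{3} + C$.

At $a = \frac{7}{6}$ the integrand is identically $0$, so $I(\frac{7}{6}) = 0$. The closed form gives $0$, hence $C = 0$.

Setting $a = 6$:
$$I = - \frac{\log{\left(13 \right)}}{3} + \frac{\log{\left(6 \right)}}{3} + \frac{\log{\left(7 \right)}}{3}.$$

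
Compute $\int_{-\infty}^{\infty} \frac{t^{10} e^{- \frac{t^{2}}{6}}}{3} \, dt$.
$76545 \sqrt{6} \sqrt{\pi}$

Consider the simpler parametrised integral
$$J(a) = \int_{-\infty}^{\infty} \frac{e^{- a t^{2}}}{3} \, dt = \frac{\sqrt{\pi}}{3 \sqrt{a}}.$$

Differentiating under the integral sign brings down a factor of $(-t^2)$:
$$\frac{dJ}{da} = \int_{-\infty}^{\infty} - \frac{t^{2} e^{- a t^{2}}}{3} \, dt = - \frac{\sqrt{\pi}}{6 a^{\frac{3}{2}}}.$$

Repeating $5$ times in total — each differentiation brings down another $(-t^2)$ — gives
$$\frac{d^{5}J}{da^{5}} = \int_{-\infty}^{\infty} - \frac{t^{10} e^{- a t^{2}}}{3} \, dt = - \frac{315 \sqrt{\pi}}{32 a^{\frac{11}{2}}},$$
and the integrand here is $(-1)^{5}$ times the target integrand, so $I = (-1)^{5}\,\frac{d^{5}J}{da^{5}} = \frac{315 \sqrt{\pi}}{32 a^{\frac{11}{2}}}$.

Setting $a = \frac{1}{6}$:
$$I = 76545 \sqrt{6} \sqrt{\pi}.$$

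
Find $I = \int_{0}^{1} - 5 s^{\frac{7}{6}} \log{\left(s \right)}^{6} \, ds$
$- \frac{1007769600}{62748517}$

Start from the elementary integral
$$J(a) = \int_{0}^{1} - 5 s^{a} \, ds = - \frac{5}{a + 1}.$$

Differentiating under the integral sign brings down a factor of $\ln s$:
$$\frac{dJ}{da} = \int_{0}^{1} - 5 s^{a} \log{\left(s \right)} \, ds = \frac{5}{\left(a + 1\right)^{2}}.$$

Repeating $6$ times in total — each differentiation brings down another $\ln s$ — gives
$$\frac{d^{6}J}{da^{6}} = \int_{0}^{1} - 5 s^{a} \log{\left(s \right)}^{6} \, ds = - \frac{3600}{\left(a + 1\right)^{7}},$$
and the integrand here is exactly the target integrand, so $I = - \frac{3600}{\left(a + 1\right)^{7}}$.

Setting $a = \frac{7}{6}$:
$$I = - \frac{1007769600}{62748517}.$$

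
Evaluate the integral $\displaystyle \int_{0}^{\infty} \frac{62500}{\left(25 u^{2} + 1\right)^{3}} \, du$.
$\frac{9375 \pi}{4}$

Start from the standard arctangent integral
$$J(a) = \int_{0}^{\infty} \frac{4}{a^{2} + u^{2}} \, du = \frac{2 \pi}{a}.$$

Differentiating under the integral sign with respect to $a$,
$$\frac{dJ}{da} = \int_{0}^{\infty} - \frac{8 a}{\left(a^{2} + u^{2}\right)^{2}} \, du = - \frac{2 \pi}{a^{2}},$$
so $\int_{0}^{\infty} \frac{4}{\left(a^{2} + u^{2}\right)^{2}} \, du = \frac{\pi}{a^{3}}$.

Repeating — each differentiation of $1/(u^2+a^2)^j$ produces $-2ja/(u^2+a^2)^{j+1}$ — and dividing through by $-2ja$ at each step yields, after $2$ differentiations in total,
$$\int_{0}^{\infty} \frac{4}{\left(a^{2} + u^{2}\right)^{3}} \, du = \frac{3 \pi}{4 a^{5}}.$$

Setting $a = \frac{1}{5}$:
$$I = \frac{9375 \pi}{4}.$$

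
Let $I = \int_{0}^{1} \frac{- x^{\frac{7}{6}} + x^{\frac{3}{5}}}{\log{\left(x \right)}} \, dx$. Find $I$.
$\log{\left(\frac{48}{65} \right)}$

Introduce a parameter $a$ in the exponent: let $I(a) = \int_{0}^{1} \frac{- x^{\frac{7}{6}} + x^{a}}{\log{\left(x \right)}} \, dx$.

Since $\dfrac{\partial}{\partial a}\,x^{a} = x^{a} \ln x$, the $\ln x$ in the denominator cancels and
$$\frac{dI}{da} = \int_{0}^{1} x^{a} \, dx = \left[\frac{x^{a+1}}{a+1}\right]_0^1 = \frac{1}{a + 1}.$$

Integrating with respect to $a$ gives $I(a) = \log{\left(\frac{6 a}{13} + \frac{6}{13} \right)} + C$.

At $a = \frac{7}{6}$ the integrand is identically $0$, so $I(\frac{7}{6}) = 0$. The closed form gives $0$, hence $C = 0$.

Setting $a = \frac{3}{5}$:
$$I = \log{\left(\frac{48}{65} \right)}.$$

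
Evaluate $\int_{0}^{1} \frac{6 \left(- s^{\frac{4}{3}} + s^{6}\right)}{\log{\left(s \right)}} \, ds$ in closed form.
$\log{\left(729 \right)}$

Introduce a parameter $a$ in the exponent: let $I(a) = \int_{0}^{1} \frac{6 \left(s^{6} - s^{a}\right)}{\log{\left(s \right)}} \, ds$.

Since $\dfrac{\partial}{\partial a}\,s^{a} = s^{a} \ln s$, the $\ln s$ in the denominator cancels and
$$\frac{dI}{da} = \int_{0}^{1} -6 s^{a} \, ds = -6 \left[\frac{s^{a+1}}{a+1}\right]_0^1 = - \frac{6}{a + 1}.$$

Integrating with respect to $a$ gives $I(a) = \log{\left(\frac{117649}{\left(a + 1\right)^{6}} \right)} + C$.

At $a = 6$ the integrand is identically $0$, so $I(6) = 0$. The closed form gives $0$, hence $C = 0$.

Setting $a = \frac{4}{3}$:
$$I = \log{\left(729 \right)}.$$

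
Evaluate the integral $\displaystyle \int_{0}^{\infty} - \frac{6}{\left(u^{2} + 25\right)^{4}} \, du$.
$- \frac{3 \pi}{250000}$

Recall the elementary integral
$$J(a) = \int_{0}^{\infty} - \frac{6}{a^{2} + u^{2}} \, du = - \frac{3 \pi}{a}.$$

Differentiating under the integral sign with respect to $a$,
$$\frac{dJ}{da} = \int_{0}^{\infty} \frac{12 a}{\left(a^{2} + u^{2}\right)^{2}} \, du = \frac{3 \pi}{a^{2}},$$
so $\int_{0}^{\infty} - \frac{6}{\left(a^{2} + u^{2}\right)^{2}} \, du = - \frac{3 \pi}{2 a^{3}}$.

Repeating — each differentiation of $1/(u^2+a^2)^j$ produces $-2ja/(u^2+a^2)^{j+1}$ — and dividing through by $-2ja$ at each step yields, after $3$ differentiations in total,
$$\int_{0}^{\infty} - \frac{6}{\left(a^{2} + u^{2}\right)^{4}} \, du = - \frac{15 \pi}{16 a^{7}}.$$

Setting $a = 5$:
$$I = - \frac{3 \pi}{250000}.$$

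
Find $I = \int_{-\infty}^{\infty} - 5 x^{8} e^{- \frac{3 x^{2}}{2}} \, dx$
$- \frac{175 \sqrt{6} \sqrt{\pi}}{81}$

Begin with the known integral
$$J(a) = \int_{-\infty}^{\infty} - 5 e^{- a x^{2}} \, dx = - \frac{5 \sqrt{\pi}}{\sqrt{a}}.$$

Differentiating under the integral sign brings down a factor of $(-x^2)$:
$$\frac{dJ}{da} = \int_{-\infty}^{\infty} 5 x^{2} e^{- a x^{2}} \, dx = \frac{5 \sqrt{\pi}}{2 a^{\frac{3}{2}}}.$$

Repeating $4$ times in total — each differentiation brings down another $(-x^2)$ — gives
$$\frac{d^{4}J}{da^{4}} = \int_{-\infty}^{\infty} - 5 x^{8} e^{- a x^{2}} \, dx = - \frac{525 \sqrt{\pi}}{16 a^{\frac{9}{2}}},$$
and the integrand here is exactly the target integrand, so $I = - \frac{525 \sqrt{\pi}}{16 a^{\frac{9}{2}}}$.

Setting $a = \frac{3}{2}$:
$$I = - \frac{175 \sqrt{6} \sqrt{\pi}}{81}.$$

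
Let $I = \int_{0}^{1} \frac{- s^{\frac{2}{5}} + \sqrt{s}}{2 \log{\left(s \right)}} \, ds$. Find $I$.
$- \log{\left(14 \right)} + \frac{\log{\left(210 \right)}}{2}$

Introduce a parameter $a$ in the exponent: let $I(a) = \int_{0}^{1} \frac{- s^{\frac{2}{5}} + s^{a}}{2 \log{\left(s \right)}} \, ds$.

Since $\dfrac{\partial}{\partial a}\,s^{a} = s^{a} \ln s$, the $\ln s$ in the denominator cancels and
$$\frac{dI}{da} = \int_{0}^{1} \frac{1}{2} s^{a} \, ds = \frac{1}{2} \left[\frac{s^{a+1}}{a+1}\right]_0^1 = \frac{1}{2 \left(a + 1\right)}.$$

Integrating with respect to $a$ gives $I(a) = \log{\left(\frac{\sqrt{35} \sqrt{a + 1}}{7} \right)} + C$.

At $a = \frac{2}{5}$ the integrand is identically $0$, so $I(\frac{2}{5}) = 0$. The closed form gives $0$, hence $C = 0$.

Setting $a = \frac{1}{2}$:
$$I = - \log{\left(14 \right)} + \frac{\log{\left(210 \right)}}{2}.$$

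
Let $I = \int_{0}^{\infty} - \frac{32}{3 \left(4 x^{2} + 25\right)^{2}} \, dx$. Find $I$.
$- \frac{4 \pi}{375}$

Start from the standard arctangent integral
$$J(a) = \int_{0}^{\infty} - \frac{2}{3 \left(a^{2} + x^{2}\right)} \, dx = - \frac{\pi}{3 a}.$$

Differentiating under the integral sign with respect to $a$,
$$\frac{dJ}{da} = \int_{0}^{\infty} \frac{4 a}{3 \left(a^{2} + x^{2}\right)^{2}} \, dx = \frac{\pi}{3 a^{2}},$$
so $\int_{0}^{\infty} - \frac{2}{3 \left(a^{2} + x^{2}\right)^{2}} \, dx = - \frac{\pi}{6 a^{3}}$.

Setting $a = \frac{5}{2}$:
$$I = - \frac{4 \pi}{375}.$$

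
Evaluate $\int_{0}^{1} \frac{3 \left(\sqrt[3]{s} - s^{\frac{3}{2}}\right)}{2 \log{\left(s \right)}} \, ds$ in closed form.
$- \log{\left(\frac{15 \sqrt{30}}{32} \right)}$

Consider the one-parameter family: let $I(a) = \int_{0}^{1} \frac{3 \left(\sqrt[3]{s} - s^{a}\right)}{2 \log{\left(s \right)}} \, ds$.

Since $\dfrac{\partial}{\partial a}\,s^{a} = s^{a} \ln s$, the $\ln s$ in the denominator cancels and
$$\frac{dI}{da} = \int_{0}^{1} - \frac{3}{2} s^{a} \, ds = - \frac{3}{2} \left[\frac{s^{a+1}}{a+1}\right]_0^1 = - \frac{3}{2 a + 2}.$$

Integrating with respect to $a$ gives $I(a) = - \log{\left(\frac{3 \sqrt{3} \left(a + 1\right)^{\frac{3}{2}}}{8} \right)} + C$.

At $a = \frac{1}{3}$ the integrand is identically $0$, so $I(\frac{1}{3}) = 0$. The closed form gives $0$, hence $C = 0$.

Setting $a = \frac{3}{2}$:
$$I = - \log{\left(\frac{15 \sqrt{30}}{32} \right)}.$$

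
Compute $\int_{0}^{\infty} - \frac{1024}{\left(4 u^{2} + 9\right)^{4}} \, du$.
$- \frac{80 \pi}{2187}$

Start from the standard arctangent integral
$$J(a) = \int_{0}^{\infty} - \frac{4}{a^{2} + u^{2}} \, du = - \frac{2 \pi}{a}.$$

Differentiating under the integral sign with respect to $a$,
$$\frac{dJ}{da} = \int_{0}^{\infty} \frac{8 a}{\left(a^{2} + u^{2}\right)^{2}} \, du = \frac{2 \pi}{a^{2}},$$
so $\int_{0}^{\infty} - \frac{4}{\left(a^{2} + u^{2}\right)^{2}} \, du = - \frac{\pi}{a^{3}}$.

Repeating — each differentiation of $1/(u^2+a^2)^j$ produces $-2ja/(u^2+a^2)^{j+1}$ — and dividing through by $-2ja$ at each step yields, after $3$ differentiations in total,
$$\int_{0}^{\infty} - \frac{4}{\left(a^{2} + u^{2}\right)^{4}} \, du = - \frac{5 \pi}{8 a^{7}}.$$

Setting $a = \frac{3}{2}$:
$$I = - \frac{80 \pi}{2187}.$$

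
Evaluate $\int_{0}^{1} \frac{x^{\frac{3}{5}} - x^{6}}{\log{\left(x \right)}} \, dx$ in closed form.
$\log{\left(\frac{8}{35} \right)}$

Introduce a parameter $a$ in the exponent: let $I(a) = \int_{0}^{1} \frac{- x^{6} + x^{a}}{\log{\left(x \right)}} \, dx$.

Since $\dfrac{\partial}{\partial a}\,x^{a} = x^{a} \ln x$, the $\ln x$ in the denominator cancels and
$$\frac{dI}{da} = \int_{0}^{1} x^{a} \, dx = \left[\frac{x^{a+1}}{a+1}\right]_0^1 = \frac{1}{a + 1}.$$

Integrating with respect to $a$ gives $I(a) = \log{\left(\frac{a}{7} + \frac{1}{7} \right)} + C$.

At $a = 6$ the integrand is identically $0$, so $I(6) = 0$. The closed form gives $0$, hence $C = 0$.

Setting $a = \frac{3}{5}$:
$$I = \log{\left(\frac{8}{35} \right)}.$$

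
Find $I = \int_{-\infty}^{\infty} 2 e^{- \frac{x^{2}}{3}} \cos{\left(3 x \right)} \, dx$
$\frac{2 \sqrt{3} \sqrt{\pi}}{e^{\frac{27}{4}}}$

Let $b$ denote the cosine frequency and define $I(b) = \int_{-\infty}^{\infty} 2 e^{- \frac{x^{2}}{3}} \cos{\left(b x \right)} \, dx$.

Differentiating under the integral sign,
$$I'(b) = \int_{-\infty}^{\infty} - 2 x e^{- \frac{x^{2}}{3}} \sin{\left(b x \right)} \, dx.$$

Integrate $\int_{-\infty}^{\infty} x \sin(b x)\, e^{- \frac{x^{2}}{3}}\, dx$ by parts with $u = \sin(b x)$ and $dv = x\, e^{- \frac{x^{2}}{3}}\, dx$, giving $v = - \frac{3 e^{- \frac{x^{2}}{3}}}{2}$. The boundary term vanishes and
$$\int_{-\infty}^{\infty} x \sin(b x)\, e^{- \frac{x^{2}}{3}}\, dx = \frac{3 b}{2} \int_{-\infty}^{\infty} \cos(b x)\, e^{- \frac{x^{2}}{3}}\, dx,$$
so $I'(b) = - \frac{3 b}{2}\, I(b)$.

This is a separable first-order ODE; solving with the initial condition $I(0) = \int_{-\infty}^{\infty} 2 e^{- \frac{x^{2}}{3}}\,dx = 2 \sqrt{3} \sqrt{\pi}$ gives
$$I(b) = 2 \sqrt{3} \sqrt{\pi} e^{- \frac{3 b^{2}}{4}}.$$

Setting $b = 3$:
$$I = \frac{2 \sqrt{3} \sqrt{\pi}}{e^{\frac{27}{4}}}.$$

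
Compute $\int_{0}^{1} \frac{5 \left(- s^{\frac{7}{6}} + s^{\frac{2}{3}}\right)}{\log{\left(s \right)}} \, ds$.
$\log{\left(\frac{100000}{371293} \right)}$

Introduce a parameter $a$ in the exponent: let $I(a) = \int_{0}^{1} \frac{5 \left(- s^{\frac{7}{6}} + s^{a}\right)}{\log{\left(s \right)}} \, ds$.

Since $\dfrac{\partial}{\partial a}\,s^{a} = s^{a} \ln s$, the $\ln s$ in the denominator cancels and
$$\frac{dI}{da} = \int_{0}^{1} 5 s^{a} \, ds = 5 \left[\frac{s^{a+1}}{a+1}\right]_0^1 = \frac{5}{a + 1}.$$

Integrating with respect to $a$ gives $I(a) = \log{\left(\frac{7776 \left(a + 1\right)^{5}}{371293} \right)} + C$.

At $a = \frac{7}{6}$ the integrand is identically $0$, so $I(\frac{7}{6}) = 0$. The closed form gives $0$, hence $C = 0$.

Setting $a = \frac{2}{3}$:
$$I = \log{\left(\frac{100000}{371293} \right)}.$$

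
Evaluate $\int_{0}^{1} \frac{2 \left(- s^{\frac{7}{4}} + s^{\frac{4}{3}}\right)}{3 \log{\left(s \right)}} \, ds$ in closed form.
$\log{\left(\frac{2 \sqrt[3]{66} \cdot 7^{\frac{2}{3}}}{33} \right)}$

Replace the exponent $\frac{4}{3}$ by a parameter $a$: let $I(a) = \int_{0}^{1} \frac{2 \left(- s^{\frac{7}{4}} + s^{a}\right)}{3 \log{\left(s \right)}} \, ds$.

Since $\dfrac{\partial}{\partial a}\,s^{a} = s^{a} \ln s$, the $\ln s$ in the denominator cancels and
$$\frac{dI}{da} = \int_{0}^{1} \frac{2}{3} s^{a} \, ds = \frac{2}{3} \left[\frac{s^{a+1}}{a+1}\right]_0^1 = \frac{2}{3 \left(a + 1\right)}.$$

Integrating with respect to $a$ gives $I(a) = \log{\left(\frac{2 \sqrt[3]{22} \left(a + 1\right)^{\frac{2}{3}}}{11} \right)} + C$.

At $a = \frac{7}{4}$ the integrand is identically $0$, so $I(\frac{7}{4}) = 0$. The closed form gives $0$, hence $C = 0$.

Setting $a = \frac{4}{3}$:
$$I = \log{\left(\frac{2 \sqrt[3]{66} \cdot 7^{\frac{2}{3}}}{33} \right)}.$$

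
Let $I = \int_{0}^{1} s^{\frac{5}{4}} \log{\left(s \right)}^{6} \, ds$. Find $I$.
$\frac{1310720}{531441}$

Begin with the known integral
$$J(a) = \int_{0}^{1} s^{a} \, ds = \frac{1}{a + 1}.$$

Differentiating under the integral sign brings down a factor of $\ln s$:
$$\frac{dJ}{da} = \int_{0}^{1} s^{a} \log{\left(s \right)} \, ds = - \frac{1}{\left(a + 1\right)^{2}}.$$

Repeating $6$ times in total — each differentiation brings down another $\ln s$ — gives
$$\frac{d^{6}J}{da^{6}} = \int_{0}^{1} s^{a} \log{\left(s \right)}^{6} \, ds = \frac{720}{\left(a + 1\right)^{7}},$$
and the integrand here is exactly the target integrand, so $I = \frac{720}{\left(a + 1\right)^{7}}$.

Setting $a = \frac{5}{4}$:
$$I = \frac{1310720}{531441}.$$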